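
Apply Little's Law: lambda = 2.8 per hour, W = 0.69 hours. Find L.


L = lambda * W = 2.8 * 0.69 = 1.93

1.93


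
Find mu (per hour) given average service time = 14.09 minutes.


mu = 60 / avg_service_time = 60 / 14.09 = 4.26 per hour

4.26 per hour


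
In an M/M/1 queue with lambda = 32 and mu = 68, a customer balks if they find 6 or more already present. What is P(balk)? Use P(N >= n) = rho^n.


P(N >= 6) = rho^6 = (32/68)^6 = 0.0109

0.0109


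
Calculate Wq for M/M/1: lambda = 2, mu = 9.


rho = 2/9; Wq = rho/(mu - lambda) = 0.0317 hours

0.0317 hours


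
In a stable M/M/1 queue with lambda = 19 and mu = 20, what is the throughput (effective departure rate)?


For a stable queue (lambda < mu), throughput = lambda = 19 per hour

19 per hour


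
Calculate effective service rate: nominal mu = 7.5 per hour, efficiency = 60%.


Effective rate = mu * efficiency = 7.5 * 0.6 = 4.5 per hour

4.5 per hour


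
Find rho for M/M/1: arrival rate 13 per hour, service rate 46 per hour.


rho = lambda/mu = 13/46 = 0.2826

0.2826


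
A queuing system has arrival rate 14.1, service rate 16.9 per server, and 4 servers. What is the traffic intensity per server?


rho = lambda / (c * mu) = 14.1 / (4 * 16.9) = 0.2086

0.2086


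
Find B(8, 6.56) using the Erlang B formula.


B(N,A) = (A^N/N!) / sum(A^k/k!, k=0..N) with N=8, A=6.56 = 0.1535

0.1535


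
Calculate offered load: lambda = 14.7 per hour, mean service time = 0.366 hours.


Offered load a = lambda * E[S] = 14.7 * 0.366 = 5.38 Erlangs

5.38 Erlangs


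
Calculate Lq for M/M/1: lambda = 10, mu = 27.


rho = 10/27; Lq = rho^2/(1-rho) = 0.22

0.22


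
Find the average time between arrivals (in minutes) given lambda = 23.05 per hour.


Mean interarrival time = 60/lambda = 60/23.05 = 2.6 minutes

2.6 minutes


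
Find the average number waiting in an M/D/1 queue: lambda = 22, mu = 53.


M/D/1: Lq = rho^2 / (2*(1-rho)) where rho = 22/53; Lq = 0.15

0.15


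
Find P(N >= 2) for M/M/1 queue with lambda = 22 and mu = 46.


P(N >= 2) = rho^2 = (22/46)^2 = 0.2287

0.2287


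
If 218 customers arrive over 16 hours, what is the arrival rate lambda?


lambda = total arrivals / time = 218 / 16 = 13.63 per hour

13.63 per hour


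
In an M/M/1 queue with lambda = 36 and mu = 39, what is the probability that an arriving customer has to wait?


P(wait) = rho = lambda/mu = 36/39 = 0.9231

0.9231


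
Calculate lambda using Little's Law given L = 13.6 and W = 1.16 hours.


lambda = L / W = 13.6 / 1.16 = 11.72 per hour

11.72 per hour


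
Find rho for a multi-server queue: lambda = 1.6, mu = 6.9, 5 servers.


rho = lambda / (c * mu) = 1.6 / (5 * 6.9) = 0.0464

0.0464


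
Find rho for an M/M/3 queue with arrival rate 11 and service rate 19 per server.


rho = lambda/(c*mu) = 11/(3*19) = 0.193

0.193


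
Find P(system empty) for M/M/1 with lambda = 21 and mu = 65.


P0 = 1 - rho = 1 - 21/65 = 0.6769

0.6769


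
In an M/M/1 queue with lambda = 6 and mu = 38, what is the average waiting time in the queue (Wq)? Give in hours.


rho = 6/38; Wq = rho/(mu - lambda) = 0.0049 hours

0.0049 hours


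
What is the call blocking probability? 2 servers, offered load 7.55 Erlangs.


B(N,A) = (A^N/N!) / sum(A^k/k!, k=0..N) with N=2, A=7.55 = 0.7692

0.7692


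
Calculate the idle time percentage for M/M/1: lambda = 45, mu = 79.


Idle fraction = (1 - rho) * 100 = (1 - 45/79) * 100 = 43.0%

43.0%


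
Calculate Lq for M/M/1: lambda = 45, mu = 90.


rho = 45/90; Lq = rho^2/(1-rho) = 0.5

0.5


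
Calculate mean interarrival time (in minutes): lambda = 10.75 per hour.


Mean interarrival time = 60/lambda = 60/10.75 = 5.58 minutes

5.58 minutes


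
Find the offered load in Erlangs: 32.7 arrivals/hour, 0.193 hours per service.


Offered load a = lambda * E[S] = 32.7 * 0.193 = 6.31 Erlangs

6.31 Erlangs


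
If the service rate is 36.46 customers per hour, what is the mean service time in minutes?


Mean service time = 60/mu = 60/36.46 = 1.65 minutes

1.65 minutes


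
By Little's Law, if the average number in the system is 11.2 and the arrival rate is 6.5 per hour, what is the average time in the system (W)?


W = L / lambda = 11.2 / 6.5 = 1.7231 hours

1.7231 hours


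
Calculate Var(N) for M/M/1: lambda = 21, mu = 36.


rho = 21/36; Var(N) = rho/(1-rho)^2 = 3.36

3.36


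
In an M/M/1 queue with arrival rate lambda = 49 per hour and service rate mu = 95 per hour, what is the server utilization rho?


rho = lambda/mu = 49/95 = 0.5158

0.5158


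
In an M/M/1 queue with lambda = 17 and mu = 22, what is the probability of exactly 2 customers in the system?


rho = 17/22; P(n) = (1-rho)*rho^n = (1-17/22)*(17/22)^2 = 0.1357

0.1357


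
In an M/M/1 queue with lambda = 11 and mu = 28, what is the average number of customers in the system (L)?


rho = 11/28; L = rho/(1-rho) = 0.65

0.65


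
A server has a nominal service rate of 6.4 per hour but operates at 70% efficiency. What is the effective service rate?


Effective rate = mu * efficiency = 6.4 * 0.7 = 4.48 per hour

4.48 per hour


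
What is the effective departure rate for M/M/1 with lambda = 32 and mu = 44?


For a stable queue (lambda < mu), throughput = lambda = 32 per hour

32 per hour


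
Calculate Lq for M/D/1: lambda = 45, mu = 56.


M/D/1: Lq = rho^2 / (2*(1-rho)) where rho = 45/56; Lq = 1.64

1.64


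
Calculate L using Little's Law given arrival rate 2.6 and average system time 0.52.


L = lambda * W = 2.6 * 0.52 = 1.35

1.35


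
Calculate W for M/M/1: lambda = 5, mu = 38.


W = 1/(mu - lambda) = 1/(38 - 5) = 0.0303 hours

0.0303 hours


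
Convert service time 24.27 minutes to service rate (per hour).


mu = 60 / avg_service_time = 60 / 24.27 = 2.47 per hour

2.47 per hour


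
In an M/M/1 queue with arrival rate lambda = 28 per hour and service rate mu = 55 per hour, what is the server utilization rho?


rho = lambda/mu = 28/55 = 0.5091

0.5091


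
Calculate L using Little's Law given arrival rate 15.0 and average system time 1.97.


L = lambda * W = 15.0 * 1.97 = 29.55

29.55


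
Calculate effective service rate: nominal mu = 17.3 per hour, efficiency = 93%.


Effective rate = mu * efficiency = 17.3 * 0.93 = 16.09 per hour

16.09 per hour


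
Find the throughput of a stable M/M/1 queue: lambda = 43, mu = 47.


For a stable queue (lambda < mu), throughput = lambda = 43 per hour

43 per hour


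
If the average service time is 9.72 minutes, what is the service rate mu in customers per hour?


mu = 60 / avg_service_time = 60 / 9.72 = 6.17 per hour

6.17 per hour


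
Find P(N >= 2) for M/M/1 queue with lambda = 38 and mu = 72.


P(N >= 2) = rho^2 = (38/72)^2 = 0.2785

0.2785


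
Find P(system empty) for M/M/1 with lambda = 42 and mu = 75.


P0 = 1 - rho = 1 - 42/75 = 0.44

0.44


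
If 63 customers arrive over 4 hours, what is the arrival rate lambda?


lambda = total arrivals / time = 63 / 4 = 15.75 per hour

15.75 per hour


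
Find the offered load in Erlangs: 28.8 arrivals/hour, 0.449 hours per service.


Offered load a = lambda * E[S] = 28.8 * 0.449 = 12.93 Erlangs

12.93 Erlangs


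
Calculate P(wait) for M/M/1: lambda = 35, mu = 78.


P(wait) = rho = lambda/mu = 35/78 = 0.4487

0.4487


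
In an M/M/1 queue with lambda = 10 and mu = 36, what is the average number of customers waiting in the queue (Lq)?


rho = 10/36; Lq = rho^2/(1-rho) = 0.11

0.11


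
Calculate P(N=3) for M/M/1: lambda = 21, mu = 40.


rho = 21/40; P(n) = (1-rho)*rho^n = (1-21/40)*(21/40)^3 = 0.0687

0.0687


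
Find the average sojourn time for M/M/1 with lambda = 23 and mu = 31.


W = 1/(mu - lambda) = 1/(31 - 23) = 0.125 hours

0.125 hours


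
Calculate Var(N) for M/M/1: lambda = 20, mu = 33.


rho = 20/33; Var(N) = rho/(1-rho)^2 = 3.91

3.91


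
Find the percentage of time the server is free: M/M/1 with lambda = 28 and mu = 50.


Idle fraction = (1 - rho) * 100 = (1 - 28/50) * 100 = 44.0%

44.0%


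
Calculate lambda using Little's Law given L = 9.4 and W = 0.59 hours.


lambda = L / W = 9.4 / 0.59 = 15.93 per hour

15.93 per hour


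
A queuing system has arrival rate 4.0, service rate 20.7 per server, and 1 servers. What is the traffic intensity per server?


rho = lambda / (c * mu) = 4.0 / (1 * 20.7) = 0.1932

0.1932


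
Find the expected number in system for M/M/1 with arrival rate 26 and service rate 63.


rho = 26/63; L = rho/(1-rho) = 0.7

0.7


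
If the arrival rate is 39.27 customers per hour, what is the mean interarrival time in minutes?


Mean interarrival time = 60/lambda = 60/39.27 = 1.53 minutes

1.53 minutes


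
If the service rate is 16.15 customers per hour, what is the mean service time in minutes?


Mean service time = 60/mu = 60/16.15 = 3.72 minutes

3.72 minutes


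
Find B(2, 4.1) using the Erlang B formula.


B(N,A) = (A^N/N!) / sum(A^k/k!, k=0..N) with N=2, A=4.1 = 0.6224

0.6224


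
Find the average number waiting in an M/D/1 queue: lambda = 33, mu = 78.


M/D/1: Lq = rho^2 / (2*(1-rho)) where rho = 33/78; Lq = 0.16

0.16


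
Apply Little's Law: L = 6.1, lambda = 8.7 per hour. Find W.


W = L / lambda = 6.1 / 8.7 = 0.7011 hours

0.7011 hours


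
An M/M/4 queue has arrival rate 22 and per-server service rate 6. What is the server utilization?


rho = lambda/(c*mu) = 22/(4*6) = 0.9167

0.9167


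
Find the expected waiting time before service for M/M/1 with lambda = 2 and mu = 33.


rho = 2/33; Wq = rho/(mu - lambda) = 0.002 hours

0.002 hours


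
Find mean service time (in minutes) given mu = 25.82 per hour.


Mean service time = 60/mu = 60/25.82 = 2.32 minutes

2.32 minutes


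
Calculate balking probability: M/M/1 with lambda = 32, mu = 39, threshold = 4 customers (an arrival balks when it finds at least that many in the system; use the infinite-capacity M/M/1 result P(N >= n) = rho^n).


P(N >= 4) = rho^4 = (32/39)^4 = 0.4533

0.4533


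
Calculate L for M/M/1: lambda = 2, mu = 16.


rho = 2/16; L = rho/(1-rho) = 0.14

0.14


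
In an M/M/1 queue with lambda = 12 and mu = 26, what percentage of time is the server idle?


Idle fraction = (1 - rho) * 100 = (1 - 12/26) * 100 = 53.8%

53.8%


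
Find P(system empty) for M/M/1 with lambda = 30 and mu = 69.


P0 = 1 - rho = 1 - 30/69 = 0.5652

0.5652


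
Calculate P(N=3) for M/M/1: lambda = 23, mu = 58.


rho = 23/58; P(n) = (1-rho)*rho^n = (1-23/58)*(23/58)^3 = 0.0376

0.0376


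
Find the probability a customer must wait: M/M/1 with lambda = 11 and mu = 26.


P(wait) = rho = lambda/mu = 11/26 = 0.4231

0.4231


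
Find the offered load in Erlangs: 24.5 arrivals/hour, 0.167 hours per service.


Offered load a = lambda * E[S] = 24.5 * 0.167 = 4.09 Erlangs

4.09 Erlangs


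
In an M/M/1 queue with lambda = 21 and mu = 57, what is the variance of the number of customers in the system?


rho = 21/57; Var(N) = rho/(1-rho)^2 = 0.92

0.92


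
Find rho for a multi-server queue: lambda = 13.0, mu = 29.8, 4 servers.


rho = lambda / (c * mu) = 13.0 / (4 * 29.8) = 0.1091

0.1091


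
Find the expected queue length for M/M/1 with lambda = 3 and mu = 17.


rho = 3/17; Lq = rho^2/(1-rho) = 0.04

0.04


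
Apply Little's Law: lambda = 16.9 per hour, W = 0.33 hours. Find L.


L = lambda * W = 16.9 * 0.33 = 5.58

5.58


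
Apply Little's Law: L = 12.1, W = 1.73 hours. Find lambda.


lambda = L / W = 12.1 / 1.73 = 6.99 per hour

6.99 per hour


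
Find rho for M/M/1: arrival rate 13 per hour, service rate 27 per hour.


rho = lambda/mu = 13/27 = 0.4815

0.4815


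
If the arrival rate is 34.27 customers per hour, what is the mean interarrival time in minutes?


Mean interarrival time = 60/lambda = 60/34.27 = 1.75 minutes

1.75 minutes


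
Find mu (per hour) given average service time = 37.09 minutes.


mu = 60 / avg_service_time = 60 / 37.09 = 1.62 per hour

1.62 per hour


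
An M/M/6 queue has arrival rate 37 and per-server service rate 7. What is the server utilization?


rho = lambda/(c*mu) = 37/(6*7) = 0.881

0.881


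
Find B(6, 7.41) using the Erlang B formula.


B(N,A) = (A^N/N!) / sum(A^k/k!, k=0..N) with N=6, A=7.41 = 0.3563

0.3563


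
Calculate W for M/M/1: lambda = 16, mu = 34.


W = 1/(mu - lambda) = 1/(34 - 16) = 0.0556 hours

0.0556 hours


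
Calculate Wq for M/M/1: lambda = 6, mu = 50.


rho = 6/50; Wq = rho/(mu - lambda) = 0.0027 hours

0.0027 hours


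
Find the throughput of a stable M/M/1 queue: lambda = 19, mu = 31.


For a stable queue (lambda < mu), throughput = lambda = 19 per hour

19 per hour


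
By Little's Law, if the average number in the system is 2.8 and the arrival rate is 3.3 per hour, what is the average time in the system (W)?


W = L / lambda = 2.8 / 3.3 = 0.8485 hours

0.8485 hours


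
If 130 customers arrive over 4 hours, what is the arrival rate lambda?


lambda = total arrivals / time = 130 / 4 = 32.5 per hour

32.5 per hour


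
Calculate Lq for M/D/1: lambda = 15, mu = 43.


M/D/1: Lq = rho^2 / (2*(1-rho)) where rho = 15/43; Lq = 0.09

0.09


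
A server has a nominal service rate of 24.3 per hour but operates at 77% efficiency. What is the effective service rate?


Effective rate = mu * efficiency = 24.3 * 0.77 = 18.71 per hour

18.71 per hour


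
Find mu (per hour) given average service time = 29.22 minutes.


mu = 60 / avg_service_time = 60 / 29.22 = 2.05 per hour

2.05 per hour


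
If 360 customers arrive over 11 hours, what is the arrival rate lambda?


lambda = total arrivals / time = 360 / 11 = 32.73 per hour

32.73 per hour


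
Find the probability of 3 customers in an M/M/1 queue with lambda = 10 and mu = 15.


rho = 10/15; P(n) = (1-rho)*rho^n = (1-10/15)*(10/15)^3 = 0.0988

0.0988


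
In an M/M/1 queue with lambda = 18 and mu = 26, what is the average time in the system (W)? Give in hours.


W = 1/(mu - lambda) = 1/(26 - 18) = 0.125 hours

0.125 hours


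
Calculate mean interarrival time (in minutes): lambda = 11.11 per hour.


Mean interarrival time = 60/lambda = 60/11.11 = 5.4 minutes

5.4 minutes


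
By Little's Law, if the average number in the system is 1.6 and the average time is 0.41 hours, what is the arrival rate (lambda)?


lambda = L / W = 1.6 / 0.41 = 3.9 per hour

3.9 per hour


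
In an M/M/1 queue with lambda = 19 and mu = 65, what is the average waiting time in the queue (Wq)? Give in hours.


rho = 19/65; Wq = rho/(mu - lambda) = 0.0064 hours

0.0064 hours


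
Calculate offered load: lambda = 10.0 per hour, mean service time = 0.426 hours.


Offered load a = lambda * E[S] = 10.0 * 0.426 = 4.26 Erlangs

4.26 Erlangs


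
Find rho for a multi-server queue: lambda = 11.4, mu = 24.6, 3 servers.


rho = lambda / (c * mu) = 11.4 / (3 * 24.6) = 0.1545

0.1545


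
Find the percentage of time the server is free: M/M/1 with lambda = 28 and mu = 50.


Idle fraction = (1 - rho) * 100 = (1 - 28/50) * 100 = 44.0%

44.0%


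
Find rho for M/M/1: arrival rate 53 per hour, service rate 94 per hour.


rho = lambda/mu = 53/94 = 0.5638

0.5638


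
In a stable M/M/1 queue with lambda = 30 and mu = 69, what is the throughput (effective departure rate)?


For a stable queue (lambda < mu), throughput = lambda = 30 per hour

30 per hour


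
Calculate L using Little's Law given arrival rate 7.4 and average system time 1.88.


L = lambda * W = 7.4 * 1.88 = 13.91

13.91


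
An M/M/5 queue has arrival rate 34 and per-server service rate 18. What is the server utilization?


rho = lambda/(c*mu) = 34/(5*18) = 0.3778

0.3778


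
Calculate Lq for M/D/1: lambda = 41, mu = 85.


M/D/1: Lq = rho^2 / (2*(1-rho)) where rho = 41/85; Lq = 0.22

0.22


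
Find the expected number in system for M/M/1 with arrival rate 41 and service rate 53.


rho = 41/53; L = rho/(1-rho) = 3.42

3.42


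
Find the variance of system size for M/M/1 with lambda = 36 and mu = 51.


rho = 36/51; Var(N) = rho/(1-rho)^2 = 8.16

8.16


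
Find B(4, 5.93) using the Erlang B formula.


B(N,A) = (A^N/N!) / sum(A^k/k!, k=0..N) with N=4, A=5.93 = 0.4651

0.4651


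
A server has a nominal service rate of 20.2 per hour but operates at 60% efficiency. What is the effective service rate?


Effective rate = mu * efficiency = 20.2 * 0.6 = 12.12 per hour

12.12 per hour


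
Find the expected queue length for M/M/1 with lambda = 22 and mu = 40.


rho = 22/40; Lq = rho^2/(1-rho) = 0.67

0.67


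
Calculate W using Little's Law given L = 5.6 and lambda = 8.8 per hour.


W = L / lambda = 5.6 / 8.8 = 0.6364 hours

0.6364 hours


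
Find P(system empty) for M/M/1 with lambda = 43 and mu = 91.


P0 = 1 - rho = 1 - 43/91 = 0.5275

0.5275


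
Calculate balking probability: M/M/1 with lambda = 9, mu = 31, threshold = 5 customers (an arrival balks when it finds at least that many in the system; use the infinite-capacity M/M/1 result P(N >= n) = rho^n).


P(N >= 5) = rho^5 = (9/31)^5 = 0.0021

0.0021


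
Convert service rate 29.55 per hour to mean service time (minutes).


Mean service time = 60/mu = 60/29.55 = 2.03 minutes

2.03 minutes


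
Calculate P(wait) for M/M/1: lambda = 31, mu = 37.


P(wait) = rho = lambda/mu = 31/37 = 0.8378

0.8378


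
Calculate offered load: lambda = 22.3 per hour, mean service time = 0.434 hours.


Offered load a = lambda * E[S] = 22.3 * 0.434 = 9.68 Erlangs

9.68 Erlangs


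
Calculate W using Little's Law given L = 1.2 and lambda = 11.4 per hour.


W = L / lambda = 1.2 / 11.4 = 0.1053 hours

0.1053 hours


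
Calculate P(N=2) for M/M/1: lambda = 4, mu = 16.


rho = 4/16; P(n) = (1-rho)*rho^n = (1-4/16)*(4/16)^2 = 0.0469

0.0469


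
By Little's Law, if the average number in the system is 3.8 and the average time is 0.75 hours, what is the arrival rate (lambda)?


lambda = L / W = 3.8 / 0.75 = 5.07 per hour

5.07 per hour


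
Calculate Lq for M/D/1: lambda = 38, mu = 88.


M/D/1: Lq = rho^2 / (2*(1-rho)) where rho = 38/88; Lq = 0.16

0.16


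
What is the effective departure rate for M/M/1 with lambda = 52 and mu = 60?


For a stable queue (lambda < mu), throughput = lambda = 52 per hour

52 per hour


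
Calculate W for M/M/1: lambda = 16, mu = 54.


W = 1/(mu - lambda) = 1/(54 - 16) = 0.0263 hours

0.0263 hours


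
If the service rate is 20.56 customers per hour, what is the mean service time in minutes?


Mean service time = 60/mu = 60/20.56 = 2.92 minutes

2.92 minutes


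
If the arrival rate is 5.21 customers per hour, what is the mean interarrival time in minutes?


Mean interarrival time = 60/lambda = 60/5.21 = 11.52 minutes

11.52 minutes


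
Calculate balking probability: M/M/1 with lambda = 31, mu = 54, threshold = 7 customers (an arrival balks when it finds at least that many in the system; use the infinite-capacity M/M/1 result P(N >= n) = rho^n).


P(N >= 7) = rho^7 = (31/54)^7 = 0.0205

0.0205


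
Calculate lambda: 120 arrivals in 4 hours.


lambda = total arrivals / time = 120 / 4 = 30.0 per hour

30.0 per hour


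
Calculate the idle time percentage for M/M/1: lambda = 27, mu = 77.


Idle fraction = (1 - rho) * 100 = (1 - 27/77) * 100 = 64.9%

64.9%


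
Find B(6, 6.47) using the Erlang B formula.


B(N,A) = (A^N/N!) / sum(A^k/k!, k=0..N) with N=6, A=6.47 = 0.2971

0.2971


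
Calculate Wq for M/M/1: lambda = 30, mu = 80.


rho = 30/80; Wq = rho/(mu - lambda) = 0.0075 hours

0.0075 hours


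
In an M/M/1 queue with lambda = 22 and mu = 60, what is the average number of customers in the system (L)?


rho = 22/60; L = rho/(1-rho) = 0.58

0.58


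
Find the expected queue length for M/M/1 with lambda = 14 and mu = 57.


rho = 14/57; Lq = rho^2/(1-rho) = 0.08

0.08


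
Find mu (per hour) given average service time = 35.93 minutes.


mu = 60 / avg_service_time = 60 / 35.93 = 1.67 per hour

1.67 per hour


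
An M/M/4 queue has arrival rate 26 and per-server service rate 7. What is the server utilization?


rho = lambda/(c*mu) = 26/(4*7) = 0.9286

0.9286


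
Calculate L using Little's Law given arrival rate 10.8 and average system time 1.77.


L = lambda * W = 10.8 * 1.77 = 19.12

19.12


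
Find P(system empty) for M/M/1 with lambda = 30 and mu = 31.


P0 = 1 - rho = 1 - 30/31 = 0.0323

0.0323


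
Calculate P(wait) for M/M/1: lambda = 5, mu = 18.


P(wait) = rho = lambda/mu = 5/18 = 0.2778

0.2778


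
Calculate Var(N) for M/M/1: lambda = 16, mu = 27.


rho = 16/27; Var(N) = rho/(1-rho)^2 = 3.57

3.57


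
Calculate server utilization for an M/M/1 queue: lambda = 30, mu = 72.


rho = lambda/mu = 30/72 = 0.4167

0.4167


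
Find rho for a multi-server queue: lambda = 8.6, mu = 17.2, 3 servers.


rho = lambda / (c * mu) = 8.6 / (3 * 17.2) = 0.1667

0.1667


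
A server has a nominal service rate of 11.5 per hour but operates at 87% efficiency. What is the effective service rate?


Effective rate = mu * efficiency = 11.5 * 0.87 = 10.01 per hour

10.01 per hour


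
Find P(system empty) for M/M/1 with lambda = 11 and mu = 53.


P0 = 1 - rho = 1 - 11/53 = 0.7925

0.7925


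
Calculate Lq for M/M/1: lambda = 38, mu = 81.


rho = 38/81; Lq = rho^2/(1-rho) = 0.41

0.41


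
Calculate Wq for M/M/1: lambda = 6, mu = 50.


rho = 6/50; Wq = rho/(mu - lambda) = 0.0027 hours

0.0027 hours


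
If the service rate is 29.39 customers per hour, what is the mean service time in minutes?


Mean service time = 60/mu = 60/29.39 = 2.04 minutes

2.04 minutes


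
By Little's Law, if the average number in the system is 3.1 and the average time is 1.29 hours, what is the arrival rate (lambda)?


lambda = L / W = 3.1 / 1.29 = 2.4 per hour

2.4 per hour


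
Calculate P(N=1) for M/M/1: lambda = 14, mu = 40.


rho = 14/40; P(n) = (1-rho)*rho^n = (1-14/40)*(14/40)^1 = 0.2275

0.2275


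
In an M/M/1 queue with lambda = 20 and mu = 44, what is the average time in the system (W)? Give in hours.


W = 1/(mu - lambda) = 1/(44 - 20) = 0.0417 hours

0.0417 hours


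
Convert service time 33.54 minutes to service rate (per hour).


mu = 60 / avg_service_time = 60 / 33.54 = 1.79 per hour

1.79 per hour


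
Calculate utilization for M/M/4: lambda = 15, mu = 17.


rho = lambda/(c*mu) = 15/(4*17) = 0.2206

0.2206


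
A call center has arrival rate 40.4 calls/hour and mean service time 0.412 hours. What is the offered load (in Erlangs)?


Offered load a = lambda * E[S] = 40.4 * 0.412 = 16.64 Erlangs

16.64 Erlangs


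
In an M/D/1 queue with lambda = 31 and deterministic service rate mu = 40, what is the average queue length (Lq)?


M/D/1: Lq = rho^2 / (2*(1-rho)) where rho = 31/40; Lq = 1.33

1.33


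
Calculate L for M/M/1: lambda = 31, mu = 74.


rho = 31/74; L = rho/(1-rho) = 0.72

0.72


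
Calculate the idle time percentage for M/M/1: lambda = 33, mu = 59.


Idle fraction = (1 - rho) * 100 = (1 - 33/59) * 100 = 44.1%

44.1%


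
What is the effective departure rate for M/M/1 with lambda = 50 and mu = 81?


For a stable queue (lambda < mu), throughput = lambda = 50 per hour

50 per hour


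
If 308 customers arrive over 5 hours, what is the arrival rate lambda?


lambda = total arrivals / time = 308 / 5 = 61.6 per hour

61.6 per hour


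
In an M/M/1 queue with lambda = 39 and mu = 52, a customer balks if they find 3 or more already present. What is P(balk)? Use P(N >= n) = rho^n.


P(N >= 3) = rho^3 = (39/52)^3 = 0.4219

0.4219


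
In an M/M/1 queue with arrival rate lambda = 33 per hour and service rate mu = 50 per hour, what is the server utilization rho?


rho = lambda/mu = 33/50 = 0.66

0.66


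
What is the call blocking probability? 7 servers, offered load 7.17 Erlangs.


B(N,A) = (A^N/N!) / sum(A^k/k!, k=0..N) with N=7, A=7.17 = 0.2593

0.2593


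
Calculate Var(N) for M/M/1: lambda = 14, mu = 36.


rho = 14/36; Var(N) = rho/(1-rho)^2 = 1.04

1.04


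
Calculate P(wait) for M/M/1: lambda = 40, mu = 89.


P(wait) = rho = lambda/mu = 40/89 = 0.4494

0.4494


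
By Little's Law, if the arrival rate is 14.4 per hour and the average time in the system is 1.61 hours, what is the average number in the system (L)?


L = lambda * W = 14.4 * 1.61 = 23.18

23.18


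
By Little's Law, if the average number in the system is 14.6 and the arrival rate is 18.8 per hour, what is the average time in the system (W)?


W = L / lambda = 14.6 / 18.8 = 0.7766 hours

0.7766 hours


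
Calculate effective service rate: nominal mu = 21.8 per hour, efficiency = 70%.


Effective rate = mu * efficiency = 21.8 * 0.7 = 15.26 per hour

15.26 per hour


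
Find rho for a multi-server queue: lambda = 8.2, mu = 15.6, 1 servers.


rho = lambda / (c * mu) = 8.2 / (1 * 15.6) = 0.5256

0.5256


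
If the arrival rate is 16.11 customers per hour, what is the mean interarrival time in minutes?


Mean interarrival time = 60/lambda = 60/16.11 = 3.72 minutes

3.72 minutes


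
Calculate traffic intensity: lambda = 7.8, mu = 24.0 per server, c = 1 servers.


rho = lambda / (c * mu) = 7.8 / (1 * 24.0) = 0.325

0.325


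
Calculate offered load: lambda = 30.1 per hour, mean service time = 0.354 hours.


Offered load a = lambda * E[S] = 30.1 * 0.354 = 10.66 Erlangs

10.66 Erlangs


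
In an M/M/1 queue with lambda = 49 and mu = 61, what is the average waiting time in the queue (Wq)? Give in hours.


rho = 49/61; Wq = rho/(mu - lambda) = 0.0669 hours

0.0669 hours


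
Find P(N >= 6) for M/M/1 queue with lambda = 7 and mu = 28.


P(N >= 6) = rho^6 = (7/28)^6 = 0.0002

0.0002


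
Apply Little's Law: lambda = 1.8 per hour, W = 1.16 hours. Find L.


L = lambda * W = 1.8 * 1.16 = 2.09

2.09


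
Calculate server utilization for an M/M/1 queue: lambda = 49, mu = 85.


rho = lambda/mu = 49/85 = 0.5765

0.5765


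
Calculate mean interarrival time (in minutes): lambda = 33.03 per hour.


Mean interarrival time = 60/lambda = 60/33.03 = 1.82 minutes

1.82 minutes


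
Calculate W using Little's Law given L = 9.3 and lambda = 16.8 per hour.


W = L / lambda = 9.3 / 16.8 = 0.5536 hours

0.5536 hours


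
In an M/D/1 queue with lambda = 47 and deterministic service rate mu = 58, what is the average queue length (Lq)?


M/D/1: Lq = rho^2 / (2*(1-rho)) where rho = 47/58; Lq = 1.73

1.73


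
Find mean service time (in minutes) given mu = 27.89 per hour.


Mean service time = 60/mu = 60/27.89 = 2.15 minutes

2.15 minutes


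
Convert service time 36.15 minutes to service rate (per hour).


mu = 60 / avg_service_time = 60 / 36.15 = 1.66 per hour

1.66 per hour


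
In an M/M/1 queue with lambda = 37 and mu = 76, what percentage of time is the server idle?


Idle fraction = (1 - rho) * 100 = (1 - 37/76) * 100 = 51.3%

51.3%


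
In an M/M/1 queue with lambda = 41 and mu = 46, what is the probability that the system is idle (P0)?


P0 = 1 - rho = 1 - 41/46 = 0.1087

0.1087


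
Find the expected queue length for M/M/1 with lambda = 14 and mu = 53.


rho = 14/53; Lq = rho^2/(1-rho) = 0.09

0.09


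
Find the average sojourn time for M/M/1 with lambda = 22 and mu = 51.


W = 1/(mu - lambda) = 1/(51 - 22) = 0.0345 hours

0.0345 hours


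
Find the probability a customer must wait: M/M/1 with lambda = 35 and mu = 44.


P(wait) = rho = lambda/mu = 35/44 = 0.7955

0.7955


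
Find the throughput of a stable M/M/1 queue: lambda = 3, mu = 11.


For a stable queue (lambda < mu), throughput = lambda = 3 per hour

3 per hour


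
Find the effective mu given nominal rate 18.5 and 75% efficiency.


Effective rate = mu * efficiency = 18.5 * 0.75 = 13.88 per hour

13.88 per hour


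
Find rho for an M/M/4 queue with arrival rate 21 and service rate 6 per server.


rho = lambda/(c*mu) = 21/(4*6) = 0.875

0.875


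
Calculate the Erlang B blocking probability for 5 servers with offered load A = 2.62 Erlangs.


B(N,A) = (A^N/N!) / sum(A^k/k!, k=0..N) with N=5, A=2.62 = 0.0789

0.0789


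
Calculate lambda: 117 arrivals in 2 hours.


lambda = total arrivals / time = 117 / 2 = 58.5 per hour

58.5 per hour


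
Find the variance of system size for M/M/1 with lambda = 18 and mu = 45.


rho = 18/45; Var(N) = rho/(1-rho)^2 = 1.11

1.11


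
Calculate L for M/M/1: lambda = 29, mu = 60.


rho = 29/60; L = rho/(1-rho) = 0.94

0.94


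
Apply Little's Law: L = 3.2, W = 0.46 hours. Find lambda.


lambda = L / W = 3.2 / 0.46 = 6.96 per hour

6.96 per hour


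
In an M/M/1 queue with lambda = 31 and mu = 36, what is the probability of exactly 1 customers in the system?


rho = 31/36; P(n) = (1-rho)*rho^n = (1-31/36)*(31/36)^1 = 0.1196

0.1196


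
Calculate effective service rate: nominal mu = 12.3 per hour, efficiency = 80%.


Effective rate = mu * efficiency = 12.3 * 0.8 = 9.84 per hour

9.84 per hour


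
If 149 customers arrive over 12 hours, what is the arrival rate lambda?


lambda = total arrivals / time = 149 / 12 = 12.42 per hour

12.42 per hour


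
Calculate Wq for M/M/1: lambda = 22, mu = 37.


rho = 22/37; Wq = rho/(mu - lambda) = 0.0396 hours

0.0396 hours


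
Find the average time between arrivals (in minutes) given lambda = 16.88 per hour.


Mean interarrival time = 60/lambda = 60/16.88 = 3.55 minutes

3.55 minutes


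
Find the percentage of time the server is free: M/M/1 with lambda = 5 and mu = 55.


Idle fraction = (1 - rho) * 100 = (1 - 5/55) * 100 = 90.9%

90.9%


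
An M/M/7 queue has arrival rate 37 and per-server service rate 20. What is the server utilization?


rho = lambda/(c*mu) = 37/(7*20) = 0.2643

0.2643


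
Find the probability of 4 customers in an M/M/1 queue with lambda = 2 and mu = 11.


rho = 2/11; P(n) = (1-rho)*rho^n = (1-2/11)*(2/11)^4 = 0.0009

0.0009


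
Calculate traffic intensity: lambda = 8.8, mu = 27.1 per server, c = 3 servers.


rho = lambda / (c * mu) = 8.8 / (3 * 27.1) = 0.1082

0.1082


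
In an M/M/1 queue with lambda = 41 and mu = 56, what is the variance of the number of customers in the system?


rho = 41/56; Var(N) = rho/(1-rho)^2 = 10.2

10.2


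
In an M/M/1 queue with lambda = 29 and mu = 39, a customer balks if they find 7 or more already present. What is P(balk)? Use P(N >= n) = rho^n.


P(N >= 7) = rho^7 = (29/39)^7 = 0.1257

0.1257


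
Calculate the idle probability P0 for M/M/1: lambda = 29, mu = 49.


P0 = 1 - rho = 1 - 29/49 = 0.4082

0.4082


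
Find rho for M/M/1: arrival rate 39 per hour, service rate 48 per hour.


rho = lambda/mu = 39/48 = 0.8125

0.8125


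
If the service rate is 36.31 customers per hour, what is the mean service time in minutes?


Mean service time = 60/mu = 60/36.31 = 1.65 minutes

1.65 minutes


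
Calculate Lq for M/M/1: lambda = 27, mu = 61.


rho = 27/61; Lq = rho^2/(1-rho) = 0.35

0.35


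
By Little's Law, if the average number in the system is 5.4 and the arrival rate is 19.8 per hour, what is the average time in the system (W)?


W = L / lambda = 5.4 / 19.8 = 0.2727 hours

0.2727 hours


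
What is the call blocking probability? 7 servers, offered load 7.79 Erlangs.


B(N,A) = (A^N/N!) / sum(A^k/k!, k=0..N) with N=7, A=7.79 = 0.2962

0.2962


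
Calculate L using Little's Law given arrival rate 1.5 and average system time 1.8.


L = lambda * W = 1.5 * 1.8 = 2.7

2.7


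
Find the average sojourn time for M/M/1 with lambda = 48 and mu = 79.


W = 1/(mu - lambda) = 1/(79 - 48) = 0.0323 hours

0.0323 hours


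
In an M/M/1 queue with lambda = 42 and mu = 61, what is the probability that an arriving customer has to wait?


P(wait) = rho = lambda/mu = 42/61 = 0.6885

0.6885


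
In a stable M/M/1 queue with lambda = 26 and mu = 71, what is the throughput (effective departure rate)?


For a stable queue (lambda < mu), throughput = lambda = 26 per hour

26 per hour


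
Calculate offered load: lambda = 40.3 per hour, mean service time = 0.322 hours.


Offered load a = lambda * E[S] = 40.3 * 0.322 = 12.98 Erlangs

12.98 Erlangs


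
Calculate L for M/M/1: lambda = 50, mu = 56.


rho = 50/56; L = rho/(1-rho) = 8.33

8.33


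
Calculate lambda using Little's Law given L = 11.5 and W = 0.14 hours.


lambda = L / W = 11.5 / 0.14 = 82.14 per hour

82.14 per hour


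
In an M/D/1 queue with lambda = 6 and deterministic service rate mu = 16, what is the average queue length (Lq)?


M/D/1: Lq = rho^2 / (2*(1-rho)) where rho = 6/16; Lq = 0.11

0.11


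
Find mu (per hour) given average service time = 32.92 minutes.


mu = 60 / avg_service_time = 60 / 32.92 = 1.82 per hour

1.82 per hour


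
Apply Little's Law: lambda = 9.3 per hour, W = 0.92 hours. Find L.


L = lambda * W = 9.3 * 0.92 = 8.56

8.56


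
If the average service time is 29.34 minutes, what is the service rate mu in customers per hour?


mu = 60 / avg_service_time = 60 / 29.34 = 2.04 per hour

2.04 per hour


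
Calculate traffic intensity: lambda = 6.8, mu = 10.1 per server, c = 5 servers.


rho = lambda / (c * mu) = 6.8 / (5 * 10.1) = 0.1347

0.1347


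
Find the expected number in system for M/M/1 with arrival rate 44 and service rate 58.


rho = 44/58; L = rho/(1-rho) = 3.14

3.14


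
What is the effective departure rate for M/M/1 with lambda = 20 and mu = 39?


For a stable queue (lambda < mu), throughput = lambda = 20 per hour

20 per hour


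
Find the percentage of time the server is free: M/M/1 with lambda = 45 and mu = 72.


Idle fraction = (1 - rho) * 100 = (1 - 45/72) * 100 = 37.5%

37.5%


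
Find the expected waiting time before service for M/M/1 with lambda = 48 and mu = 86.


rho = 48/86; Wq = rho/(mu - lambda) = 0.0147 hours

0.0147 hours


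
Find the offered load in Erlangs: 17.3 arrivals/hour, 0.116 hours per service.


Offered load a = lambda * E[S] = 17.3 * 0.116 = 2.01 Erlangs

2.01 Erlangs


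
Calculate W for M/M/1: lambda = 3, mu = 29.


W = 1/(mu - lambda) = 1/(29 - 3) = 0.0385 hours

0.0385 hours


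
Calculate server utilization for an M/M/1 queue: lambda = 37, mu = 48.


rho = lambda/mu = 37/48 = 0.7708

0.7708


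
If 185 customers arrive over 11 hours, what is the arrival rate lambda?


lambda = total arrivals / time = 185 / 11 = 16.82 per hour

16.82 per hour


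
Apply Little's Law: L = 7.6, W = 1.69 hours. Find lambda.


lambda = L / W = 7.6 / 1.69 = 4.5 per hour

4.5 per hour


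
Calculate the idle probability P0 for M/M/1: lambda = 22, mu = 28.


P0 = 1 - rho = 1 - 22/28 = 0.2143

0.2143


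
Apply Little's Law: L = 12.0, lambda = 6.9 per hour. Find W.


W = L / lambda = 12.0 / 6.9 = 1.7391 hours

1.7391 hours


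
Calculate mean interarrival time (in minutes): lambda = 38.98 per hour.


Mean interarrival time = 60/lambda = 60/38.98 = 1.54 minutes

1.54 minutes


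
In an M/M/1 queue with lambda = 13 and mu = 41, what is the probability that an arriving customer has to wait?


P(wait) = rho = lambda/mu = 13/41 = 0.3171

0.3171


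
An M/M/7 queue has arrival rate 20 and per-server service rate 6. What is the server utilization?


rho = lambda/(c*mu) = 20/(7*6) = 0.4762

0.4762


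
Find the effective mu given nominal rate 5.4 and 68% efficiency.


Effective rate = mu * efficiency = 5.4 * 0.68 = 3.67 per hour

3.67 per hour


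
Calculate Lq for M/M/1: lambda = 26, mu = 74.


rho = 26/74; Lq = rho^2/(1-rho) = 0.19

0.19


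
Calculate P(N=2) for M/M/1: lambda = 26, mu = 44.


rho = 26/44; P(n) = (1-rho)*rho^n = (1-26/44)*(26/44)^2 = 0.1428

0.1428


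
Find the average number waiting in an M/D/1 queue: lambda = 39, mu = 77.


M/D/1: Lq = rho^2 / (2*(1-rho)) where rho = 39/77; Lq = 0.26

0.26


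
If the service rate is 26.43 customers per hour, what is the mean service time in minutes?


Mean service time = 60/mu = 60/26.43 = 2.27 minutes

2.27 minutes


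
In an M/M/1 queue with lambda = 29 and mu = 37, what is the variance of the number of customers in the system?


rho = 29/37; Var(N) = rho/(1-rho)^2 = 16.77

16.77


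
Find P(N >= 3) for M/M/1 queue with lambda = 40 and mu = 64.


P(N >= 3) = rho^3 = (40/64)^3 = 0.2441

0.2441


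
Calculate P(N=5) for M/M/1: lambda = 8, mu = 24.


rho = 8/24; P(n) = (1-rho)*rho^n = (1-8/24)*(8/24)^5 = 0.0027

0.0027


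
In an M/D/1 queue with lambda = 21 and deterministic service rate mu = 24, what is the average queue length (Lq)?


M/D/1: Lq = rho^2 / (2*(1-rho)) where rho = 21/24; Lq = 3.06

3.06


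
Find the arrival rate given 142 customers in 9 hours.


lambda = total arrivals / time = 142 / 9 = 15.78 per hour

15.78 per hour


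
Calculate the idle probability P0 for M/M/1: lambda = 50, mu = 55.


P0 = 1 - rho = 1 - 50/55 = 0.0909

0.0909


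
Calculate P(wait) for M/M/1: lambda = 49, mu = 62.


P(wait) = rho = lambda/mu = 49/62 = 0.7903

0.7903


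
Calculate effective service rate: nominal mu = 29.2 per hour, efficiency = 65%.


Effective rate = mu * efficiency = 29.2 * 0.65 = 18.98 per hour

18.98 per hour


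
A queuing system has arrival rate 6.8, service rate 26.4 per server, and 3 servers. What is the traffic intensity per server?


rho = lambda / (c * mu) = 6.8 / (3 * 26.4) = 0.0859

0.0859


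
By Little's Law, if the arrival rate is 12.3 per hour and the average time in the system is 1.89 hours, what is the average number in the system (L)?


L = lambda * W = 12.3 * 1.89 = 23.25

23.25


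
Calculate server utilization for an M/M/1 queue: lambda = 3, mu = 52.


rho = lambda/mu = 3/52 = 0.0577

0.0577


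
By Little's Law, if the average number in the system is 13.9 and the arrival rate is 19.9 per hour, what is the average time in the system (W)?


W = L / lambda = 13.9 / 19.9 = 0.6985 hours

0.6985 hours


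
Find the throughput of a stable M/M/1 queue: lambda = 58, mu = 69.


For a stable queue (lambda < mu), throughput = lambda = 58 per hour

58 per hour


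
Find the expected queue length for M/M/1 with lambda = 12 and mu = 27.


rho = 12/27; Lq = rho^2/(1-rho) = 0.36

0.36


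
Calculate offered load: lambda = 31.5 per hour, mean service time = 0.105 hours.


Offered load a = lambda * E[S] = 31.5 * 0.105 = 3.31 Erlangs

3.31 Erlangs


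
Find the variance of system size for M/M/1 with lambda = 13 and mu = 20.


rho = 13/20; Var(N) = rho/(1-rho)^2 = 5.31

5.31


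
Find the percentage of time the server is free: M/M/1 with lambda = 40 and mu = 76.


Idle fraction = (1 - rho) * 100 = (1 - 40/76) * 100 = 47.4%

47.4%


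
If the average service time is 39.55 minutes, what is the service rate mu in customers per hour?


mu = 60 / avg_service_time = 60 / 39.55 = 1.52 per hour

1.52 per hour


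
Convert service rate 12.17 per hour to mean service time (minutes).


Mean service time = 60/mu = 60/12.17 = 4.93 minutes

4.93 minutes
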